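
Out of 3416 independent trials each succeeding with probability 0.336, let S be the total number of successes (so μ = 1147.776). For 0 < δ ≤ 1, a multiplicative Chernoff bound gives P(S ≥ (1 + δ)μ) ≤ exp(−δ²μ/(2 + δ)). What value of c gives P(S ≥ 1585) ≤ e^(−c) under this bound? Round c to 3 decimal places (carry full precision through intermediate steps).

69.953

Write 1585 = (1 + δ)μ, so δ = 1585/1147.776 − 1 = 0.3809315…
Then the exponent is δ²μ/(2 + δ) = (1585 − μ)² / (μ·(2 + δ)) = 69.952615.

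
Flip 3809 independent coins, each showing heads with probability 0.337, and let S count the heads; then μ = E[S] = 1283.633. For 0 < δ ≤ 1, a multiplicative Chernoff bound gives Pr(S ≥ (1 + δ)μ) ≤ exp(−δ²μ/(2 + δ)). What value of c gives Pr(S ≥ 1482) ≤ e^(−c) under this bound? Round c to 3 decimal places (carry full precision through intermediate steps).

14.228

Write 1482 = (1 + δ)μ, so δ = 1482/1283.633 − 1 = 0.1545356…
Then the exponent is δ²μ/(2 + δ) = (1482 − μ)² / (μ·(2 + δ)) = 14.228015.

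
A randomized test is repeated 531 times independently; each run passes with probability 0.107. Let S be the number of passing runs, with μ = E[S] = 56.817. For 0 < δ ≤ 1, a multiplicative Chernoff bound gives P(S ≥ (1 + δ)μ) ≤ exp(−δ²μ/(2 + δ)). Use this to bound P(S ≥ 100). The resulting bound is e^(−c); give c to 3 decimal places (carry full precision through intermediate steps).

11.891

Write 100 = (1 + δ)μ, so δ = 100/56.817 − 1 = 0.7600366…
Then the exponent is δ²μ/(2 + δ) = (100 − μ)² / (μ·(2 + δ)) = 11.891386.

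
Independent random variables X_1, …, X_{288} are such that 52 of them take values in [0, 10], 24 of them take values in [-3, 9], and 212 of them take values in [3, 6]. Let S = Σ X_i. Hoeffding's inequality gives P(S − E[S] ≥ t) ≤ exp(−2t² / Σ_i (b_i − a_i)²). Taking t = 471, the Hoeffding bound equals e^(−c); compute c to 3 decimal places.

Σ(b_i − a_i)² = 52·10² + 24·12² + 212·3² = 10564.
c = 2t² / 10564 = 2·471² / 10564 = 41.9994.

41.999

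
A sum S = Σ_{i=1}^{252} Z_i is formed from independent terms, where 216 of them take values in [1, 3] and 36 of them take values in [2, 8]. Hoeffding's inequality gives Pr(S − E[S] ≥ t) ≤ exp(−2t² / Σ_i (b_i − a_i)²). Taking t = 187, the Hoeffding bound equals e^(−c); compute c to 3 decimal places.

32.379

Σ(b_i − a_i)² = 216·2² + 36·6² = 2160.
c = 2t² / 2160 = 2·187² / 2160 = 32.3787.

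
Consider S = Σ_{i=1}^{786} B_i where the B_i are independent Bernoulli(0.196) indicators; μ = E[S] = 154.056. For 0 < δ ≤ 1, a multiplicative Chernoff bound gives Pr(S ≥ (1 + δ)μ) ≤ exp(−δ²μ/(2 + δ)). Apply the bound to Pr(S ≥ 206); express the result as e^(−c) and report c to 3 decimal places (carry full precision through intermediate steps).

7.494

Write 206 = (1 + δ)μ, so δ = 206/154.056 − 1 = 0.3371761…
Then the exponent is δ²μ/(2 + δ) = (206 − μ)² / (μ·(2 + δ)) = 7.493776.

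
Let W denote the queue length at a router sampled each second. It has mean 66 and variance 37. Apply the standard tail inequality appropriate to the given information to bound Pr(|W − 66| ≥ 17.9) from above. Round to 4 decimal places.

Mean and variance are known, so Chebyshev's inequality applies.
Chebyshev: Pr(|W − μ| ≥ t) ≤ Var(W)/t².
Bound = 37 / 320.41 = 0.1155.

0.1155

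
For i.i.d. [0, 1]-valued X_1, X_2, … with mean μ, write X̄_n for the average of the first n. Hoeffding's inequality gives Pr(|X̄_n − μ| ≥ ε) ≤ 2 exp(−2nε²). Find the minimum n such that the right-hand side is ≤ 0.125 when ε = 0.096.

Require 2·exp(−2nε²) ≤ 0.125, i.e. 2nε² ≥ ln(2/0.125) = 2.772589.
So n ≥ 2.772589 / (2·0.096²) = 150.423.
The smallest integer n is 151.

151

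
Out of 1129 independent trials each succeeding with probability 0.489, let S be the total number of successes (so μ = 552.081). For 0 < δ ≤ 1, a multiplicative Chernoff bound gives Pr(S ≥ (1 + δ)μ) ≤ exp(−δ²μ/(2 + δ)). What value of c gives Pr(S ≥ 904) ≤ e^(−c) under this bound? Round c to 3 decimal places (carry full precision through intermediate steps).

Write 904 = (1 + δ)μ, so δ = 904/552.081 − 1 = 0.6374409…
Then the exponent is δ²μ/(2 + δ) = (904 − μ)² / (μ·(2 + δ)) = 85.055009.

85.055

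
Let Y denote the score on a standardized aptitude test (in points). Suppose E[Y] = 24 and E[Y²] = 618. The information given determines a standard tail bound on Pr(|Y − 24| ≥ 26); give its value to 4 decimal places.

The first two moments determine the variance, so Chebyshev's inequality is the sharpest standard bound available.
Var(Y) = E[Y²] − (E[Y])² = 618 − 576 = 42.
Chebyshev's inequality: Pr(|Y − μ| ≥ t) ≤ Var(Y)/t² = 42/676 = 0.0621.

0.0621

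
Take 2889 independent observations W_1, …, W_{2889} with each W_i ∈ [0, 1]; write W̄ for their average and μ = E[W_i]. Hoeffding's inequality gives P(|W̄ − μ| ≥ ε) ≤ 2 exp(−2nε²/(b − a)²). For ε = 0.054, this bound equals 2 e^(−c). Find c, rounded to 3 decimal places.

c = 2nε²/(b − a)² = 2·2889·0.054² / 1² = 16.8486.

16.849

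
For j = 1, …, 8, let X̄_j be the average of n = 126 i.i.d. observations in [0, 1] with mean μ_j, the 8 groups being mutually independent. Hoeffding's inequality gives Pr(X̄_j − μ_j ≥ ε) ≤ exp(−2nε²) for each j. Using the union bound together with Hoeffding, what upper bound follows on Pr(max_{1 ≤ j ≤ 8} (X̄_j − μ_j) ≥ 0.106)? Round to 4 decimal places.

0.4714

Per-experiment Hoeffding bound: exp(−2·126·0.106²) = exp(−2.83147) = 0.058926.
Union bound over 8 events: 8·0.058926 = 0.47141.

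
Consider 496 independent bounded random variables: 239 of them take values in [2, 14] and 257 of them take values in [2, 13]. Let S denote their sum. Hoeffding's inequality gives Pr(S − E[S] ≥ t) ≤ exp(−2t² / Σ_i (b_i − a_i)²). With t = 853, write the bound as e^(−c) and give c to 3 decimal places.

22.213

Σ(b_i − a_i)² = 239·12² + 257·11² = 65513.
c = 2t² / 65513 = 2·853² / 65513 = 22.2127.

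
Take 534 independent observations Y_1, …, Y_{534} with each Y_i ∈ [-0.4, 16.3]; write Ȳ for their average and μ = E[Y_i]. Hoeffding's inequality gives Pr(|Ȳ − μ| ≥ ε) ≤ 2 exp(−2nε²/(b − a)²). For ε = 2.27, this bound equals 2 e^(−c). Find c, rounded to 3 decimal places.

c = 2nε²/(b − a)² = 2·534·2.27² / 16.7² = 19.7329.

19.733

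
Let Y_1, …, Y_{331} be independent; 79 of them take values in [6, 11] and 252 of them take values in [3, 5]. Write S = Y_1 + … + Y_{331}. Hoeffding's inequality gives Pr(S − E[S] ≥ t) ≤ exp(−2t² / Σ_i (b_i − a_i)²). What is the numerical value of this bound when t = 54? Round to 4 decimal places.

0.1416

Σ(b_i − a_i)² = 79·5² + 252·2² = 2983.
Exponent = 2·54² / 2983 = 1.95508.
Bound = exp(−1.95508) = 0.14155.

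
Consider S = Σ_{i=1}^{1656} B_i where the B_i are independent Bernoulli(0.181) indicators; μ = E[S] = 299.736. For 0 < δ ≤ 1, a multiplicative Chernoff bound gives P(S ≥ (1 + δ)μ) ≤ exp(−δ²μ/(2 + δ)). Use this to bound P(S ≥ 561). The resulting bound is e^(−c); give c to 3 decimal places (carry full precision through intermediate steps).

Write 561 = (1 + δ)μ, so δ = 561/299.736 − 1 = 0.871647…
Then the exponent is δ²μ/(2 + δ) = (561 − μ)² / (μ·(2 + δ)) = 79.302919.

79.303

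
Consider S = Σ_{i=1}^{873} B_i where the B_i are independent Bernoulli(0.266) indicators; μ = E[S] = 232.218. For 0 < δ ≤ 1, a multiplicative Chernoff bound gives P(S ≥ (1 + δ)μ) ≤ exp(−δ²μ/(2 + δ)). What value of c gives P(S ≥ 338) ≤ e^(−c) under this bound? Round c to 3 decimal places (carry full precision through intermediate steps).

Write 338 = (1 + δ)μ, so δ = 338/232.218 − 1 = 0.4555289…
Then the exponent is δ²μ/(2 + δ) = (338 − μ)² / (μ·(2 + δ)) = 19.623778.

19.624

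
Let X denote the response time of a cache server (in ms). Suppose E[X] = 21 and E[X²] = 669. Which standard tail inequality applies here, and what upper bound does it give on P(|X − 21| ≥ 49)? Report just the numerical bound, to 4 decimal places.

The first two moments determine the variance, so Chebyshev's inequality is the sharpest standard bound available.
Var(X) = E[X²] − (E[X])² = 669 − 441 = 228.
Chebyshev's inequality: P(|X − μ| ≥ t) ≤ Var(X)/t² = 228/2401 = 0.0950.

0.0950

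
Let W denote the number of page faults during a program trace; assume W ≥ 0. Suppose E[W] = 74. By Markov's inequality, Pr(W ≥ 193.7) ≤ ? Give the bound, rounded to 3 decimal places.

0.382

Markov's inequality: for a non-negative random variable, Pr(W ≥ a) ≤ E[W]/a.
Here E[W] = 74 and a = 193.7, so the bound is 74/193.7 = 0.3820.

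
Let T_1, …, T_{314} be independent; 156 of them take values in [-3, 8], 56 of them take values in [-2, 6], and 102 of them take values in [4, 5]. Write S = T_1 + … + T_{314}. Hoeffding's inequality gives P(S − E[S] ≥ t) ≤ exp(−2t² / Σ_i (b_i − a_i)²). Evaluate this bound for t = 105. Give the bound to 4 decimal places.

0.3763

Σ(b_i − a_i)² = 156·11² + 56·8² + 102·1² = 22562.
Exponent = 2·105² / 22562 = 0.97731.
Bound = exp(−0.97731) = 0.37632.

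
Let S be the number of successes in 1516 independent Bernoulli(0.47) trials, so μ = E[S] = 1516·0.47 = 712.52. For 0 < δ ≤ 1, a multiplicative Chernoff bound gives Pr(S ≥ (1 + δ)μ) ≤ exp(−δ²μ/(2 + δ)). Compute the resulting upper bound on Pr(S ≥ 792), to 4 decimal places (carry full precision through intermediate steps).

0.0150

Write 792 = (1 + δ)μ, so δ = 792/712.52 − 1 = 0.1115477…
Then the exponent is δ²μ/(2 + δ) = (792 − μ)² / (μ·(2 + δ)) = 4.198728.
Bound = exp(−4.198728) = 0.01501.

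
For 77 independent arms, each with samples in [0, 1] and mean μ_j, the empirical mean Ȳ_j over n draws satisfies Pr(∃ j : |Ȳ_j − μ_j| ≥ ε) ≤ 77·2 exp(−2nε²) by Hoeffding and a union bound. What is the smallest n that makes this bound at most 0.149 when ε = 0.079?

557

Need 2·77·exp(−2nε²) ≤ 0.149, i.e. exp(−2nε²) ≤ 0.149/154.
So 2nε² ≥ ln(154/0.149) = 6.940762.
Hence n ≥ 6.940762/(2·0.079²) = 556.062.
The smallest integer n is 557.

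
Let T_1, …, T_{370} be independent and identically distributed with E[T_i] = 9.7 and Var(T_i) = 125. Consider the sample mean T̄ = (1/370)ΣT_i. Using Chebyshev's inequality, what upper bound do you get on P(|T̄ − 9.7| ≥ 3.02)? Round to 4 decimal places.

Var(T̄) = Var(T_i)/n = 125/370 = 0.33784.
Chebyshev: P(|T̄ − 9.7| ≥ 3.02) ≤ Var(T̄)/(3.02)² = 125/(370·3.02²) = 0.0370.

0.0370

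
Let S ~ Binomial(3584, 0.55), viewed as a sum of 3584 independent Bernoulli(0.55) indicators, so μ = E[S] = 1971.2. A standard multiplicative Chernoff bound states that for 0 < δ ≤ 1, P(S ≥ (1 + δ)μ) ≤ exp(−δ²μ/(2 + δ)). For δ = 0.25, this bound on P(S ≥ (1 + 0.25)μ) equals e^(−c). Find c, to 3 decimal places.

c = δ²μ/(2 + δ) = 0.25²·1971.2/(2 + 0.25) = 54.7556.

54.756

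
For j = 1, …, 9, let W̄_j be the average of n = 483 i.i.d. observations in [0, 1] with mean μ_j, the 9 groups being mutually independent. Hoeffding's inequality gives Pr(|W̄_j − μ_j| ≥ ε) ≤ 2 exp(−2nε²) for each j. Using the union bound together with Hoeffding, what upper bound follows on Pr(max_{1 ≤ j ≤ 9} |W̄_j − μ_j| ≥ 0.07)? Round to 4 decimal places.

Per-experiment Hoeffding bound: 2·exp(−2·483·0.07²) = 2·exp(−4.73340) = 0.017593.
Union bound over 9 events: 9·0.017593 = 0.15834.

0.1583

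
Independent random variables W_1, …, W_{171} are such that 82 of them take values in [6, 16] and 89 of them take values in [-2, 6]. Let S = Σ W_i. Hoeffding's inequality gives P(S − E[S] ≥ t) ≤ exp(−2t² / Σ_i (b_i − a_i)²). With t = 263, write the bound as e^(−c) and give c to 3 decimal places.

Σ(b_i − a_i)² = 82·10² + 89·8² = 13896.
c = 2t² / 13896 = 2·263² / 13896 = 9.9552.

9.955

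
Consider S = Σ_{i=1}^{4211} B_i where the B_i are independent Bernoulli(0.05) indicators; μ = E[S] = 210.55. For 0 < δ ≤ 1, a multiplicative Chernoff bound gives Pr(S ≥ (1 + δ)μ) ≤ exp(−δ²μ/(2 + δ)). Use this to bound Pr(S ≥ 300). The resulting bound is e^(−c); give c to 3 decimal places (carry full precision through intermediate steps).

15.672

Write 300 = (1 + δ)μ, so δ = 300/210.55 − 1 = 0.4248397…
Then the exponent is δ²μ/(2 + δ) = (300 − μ)² / (μ·(2 + δ)) = 15.671927.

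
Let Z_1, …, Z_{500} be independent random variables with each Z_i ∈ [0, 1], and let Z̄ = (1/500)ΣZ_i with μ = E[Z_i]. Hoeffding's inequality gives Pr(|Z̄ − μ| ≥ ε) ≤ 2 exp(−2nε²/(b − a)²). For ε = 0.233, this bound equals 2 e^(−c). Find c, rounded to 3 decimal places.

c = 2nε²/(b − a)² = 2·500·0.233² / 1² = 54.2890.

54.289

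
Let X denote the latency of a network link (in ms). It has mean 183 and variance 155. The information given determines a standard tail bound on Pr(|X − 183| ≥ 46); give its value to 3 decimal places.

0.073

Mean and variance are known, so Chebyshev's inequality applies.
Chebyshev: Pr(|X − μ| ≥ t) ≤ Var(X)/t².
Bound = 155 / 2116 = 0.0733.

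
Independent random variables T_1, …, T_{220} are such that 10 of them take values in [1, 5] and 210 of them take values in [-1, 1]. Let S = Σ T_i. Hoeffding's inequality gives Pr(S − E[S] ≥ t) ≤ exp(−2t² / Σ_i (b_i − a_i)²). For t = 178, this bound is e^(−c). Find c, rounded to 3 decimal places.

63.368

Σ(b_i − a_i)² = 10·4² + 210·2² = 1000.
c = 2t² / 1000 = 2·178² / 1000 = 63.3680.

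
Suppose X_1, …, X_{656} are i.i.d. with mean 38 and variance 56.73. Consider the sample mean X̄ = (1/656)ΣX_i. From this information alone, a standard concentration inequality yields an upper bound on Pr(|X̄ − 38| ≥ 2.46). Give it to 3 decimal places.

0.014

With mean and variance of each term known, Chebyshev's inequality bounds the deviation of the sum (or sample mean).
Var(X̄) = Var(X_i)/n = 56.73/656 = 0.086479.
Chebyshev: Pr(|X̄ − 38| ≥ 2.46) ≤ Var(X̄)/(2.46)² = 56.73/(656·2.46²) = 0.0143.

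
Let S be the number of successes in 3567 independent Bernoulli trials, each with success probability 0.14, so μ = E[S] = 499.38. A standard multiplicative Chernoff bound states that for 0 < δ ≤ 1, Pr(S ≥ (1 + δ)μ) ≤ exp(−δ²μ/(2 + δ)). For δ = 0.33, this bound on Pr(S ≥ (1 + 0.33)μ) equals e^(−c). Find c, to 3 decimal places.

c = δ²μ/(2 + δ) = 0.33²·499.38/(2 + 0.33) = 23.3401.

23.340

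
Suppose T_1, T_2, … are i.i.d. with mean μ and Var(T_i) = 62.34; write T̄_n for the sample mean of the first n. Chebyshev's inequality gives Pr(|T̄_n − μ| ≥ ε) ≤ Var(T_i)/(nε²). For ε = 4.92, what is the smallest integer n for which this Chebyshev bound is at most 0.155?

17

Require 62.34/(n·4.92²) ≤ 0.155, i.e. n ≥ 62.34/(0.155·4.92²) = 16.615.
The smallest integer n is 17.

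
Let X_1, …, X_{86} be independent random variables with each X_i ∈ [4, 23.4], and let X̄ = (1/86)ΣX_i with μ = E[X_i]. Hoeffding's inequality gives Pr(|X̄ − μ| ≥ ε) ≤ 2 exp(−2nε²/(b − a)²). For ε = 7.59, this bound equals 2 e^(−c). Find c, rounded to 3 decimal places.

c = 2nε²/(b − a)² = 2·86·7.59² / 19.4² = 26.3274.

26.327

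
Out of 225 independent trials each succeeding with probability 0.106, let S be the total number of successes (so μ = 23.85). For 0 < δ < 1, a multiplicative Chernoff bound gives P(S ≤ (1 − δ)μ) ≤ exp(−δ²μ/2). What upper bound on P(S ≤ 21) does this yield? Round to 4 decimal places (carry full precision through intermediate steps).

Write 21 = (1 − δ)μ, so δ = 1 − 21/23.85 = 0.1194969…
Then the exponent is δ²μ/2 = (μ − 21)²/(2μ) = 0.170283.
Bound = exp(−0.170283) = 0.84343.

0.8434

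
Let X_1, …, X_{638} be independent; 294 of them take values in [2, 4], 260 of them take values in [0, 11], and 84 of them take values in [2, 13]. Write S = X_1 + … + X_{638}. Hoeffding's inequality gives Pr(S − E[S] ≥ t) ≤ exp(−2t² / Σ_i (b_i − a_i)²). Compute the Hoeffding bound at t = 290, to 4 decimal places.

0.0196

Σ(b_i − a_i)² = 294·2² + 260·11² + 84·11² = 42800.
Exponent = 2·290² / 42800 = 3.92991.
Bound = exp(−3.92991) = 0.01965.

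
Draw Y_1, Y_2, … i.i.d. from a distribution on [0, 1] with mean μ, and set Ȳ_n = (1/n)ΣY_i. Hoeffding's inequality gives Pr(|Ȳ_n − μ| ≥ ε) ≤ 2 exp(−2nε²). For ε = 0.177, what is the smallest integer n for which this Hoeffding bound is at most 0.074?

Require 2·exp(−2nε²) ≤ 0.074, i.e. 2nε² ≥ ln(2/0.074) = 3.296837.
So n ≥ 3.296837 / (2·0.177²) = 52.616.
The smallest integer n is 53.

53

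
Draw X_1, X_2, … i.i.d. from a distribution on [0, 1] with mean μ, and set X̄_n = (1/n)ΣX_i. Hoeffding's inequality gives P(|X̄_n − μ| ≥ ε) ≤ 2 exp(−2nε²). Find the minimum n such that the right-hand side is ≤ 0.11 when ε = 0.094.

165

Require 2·exp(−2nε²) ≤ 0.11, i.e. 2nε² ≥ ln(2/0.11) = 2.900422.
So n ≥ 2.900422 / (2·0.094²) = 164.125.
The smallest integer n is 165.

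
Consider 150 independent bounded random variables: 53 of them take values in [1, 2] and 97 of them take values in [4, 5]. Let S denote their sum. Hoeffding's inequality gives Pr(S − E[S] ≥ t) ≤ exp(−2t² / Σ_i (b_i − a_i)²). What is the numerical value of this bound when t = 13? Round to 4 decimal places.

0.1050

Σ(b_i − a_i)² = 53·1² + 97·1² = 150.
Exponent = 2·13² / 150 = 2.25333.
Bound = exp(−2.25333) = 0.10505.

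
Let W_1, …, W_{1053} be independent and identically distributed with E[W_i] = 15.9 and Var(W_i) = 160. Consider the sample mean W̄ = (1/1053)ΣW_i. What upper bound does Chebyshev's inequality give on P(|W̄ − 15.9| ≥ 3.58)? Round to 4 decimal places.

Var(W̄) = Var(W_i)/n = 160/1053 = 0.15195.
Chebyshev: P(|W̄ − 15.9| ≥ 3.58) ≤ Var(W̄)/(3.58)² = 160/(1053·3.58²) = 0.0119.

0.0119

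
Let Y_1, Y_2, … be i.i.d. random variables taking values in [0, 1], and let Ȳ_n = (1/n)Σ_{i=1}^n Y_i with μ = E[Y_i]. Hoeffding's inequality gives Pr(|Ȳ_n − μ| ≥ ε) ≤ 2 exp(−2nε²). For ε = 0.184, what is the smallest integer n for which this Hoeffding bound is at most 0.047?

Require 2·exp(−2nε²) ≤ 0.047, i.e. 2nε² ≥ ln(2/0.047) = 3.750755.
So n ≥ 3.750755 / (2·0.184²) = 55.393.
The smallest integer n is 56.

56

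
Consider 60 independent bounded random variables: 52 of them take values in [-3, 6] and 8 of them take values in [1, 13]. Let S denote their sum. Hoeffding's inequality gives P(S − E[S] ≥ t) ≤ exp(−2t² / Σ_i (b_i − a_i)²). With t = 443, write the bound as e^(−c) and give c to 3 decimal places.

Σ(b_i − a_i)² = 52·9² + 8·12² = 5364.
c = 2t² / 5364 = 2·443² / 5364 = 73.1726.

73.173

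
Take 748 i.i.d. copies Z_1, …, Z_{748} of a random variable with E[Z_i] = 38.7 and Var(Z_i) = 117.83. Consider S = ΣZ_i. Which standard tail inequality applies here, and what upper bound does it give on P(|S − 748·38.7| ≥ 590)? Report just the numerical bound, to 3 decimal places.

0.253

With mean and variance of each term known, Chebyshev's inequality bounds the deviation of the sum (or sample mean).
Var(S) = n·Var(Z_i) = 748·117.83 = 88136.84.
Chebyshev: P(|S − 748·38.7| ≥ 590) ≤ Var(S)/590² = 88136.84/348100 = 0.2532.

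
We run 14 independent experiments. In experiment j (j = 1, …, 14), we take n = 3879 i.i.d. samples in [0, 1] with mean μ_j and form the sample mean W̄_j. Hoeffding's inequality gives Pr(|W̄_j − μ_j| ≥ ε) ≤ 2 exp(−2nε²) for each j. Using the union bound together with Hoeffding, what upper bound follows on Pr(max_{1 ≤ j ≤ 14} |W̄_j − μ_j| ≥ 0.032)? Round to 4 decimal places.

Per-experiment Hoeffding bound: 2·exp(−2·3879·0.032²) = 2·exp(−7.94419) = 0.00070943.
Union bound over 14 events: 14·0.00070943 = 0.00993.

0.0099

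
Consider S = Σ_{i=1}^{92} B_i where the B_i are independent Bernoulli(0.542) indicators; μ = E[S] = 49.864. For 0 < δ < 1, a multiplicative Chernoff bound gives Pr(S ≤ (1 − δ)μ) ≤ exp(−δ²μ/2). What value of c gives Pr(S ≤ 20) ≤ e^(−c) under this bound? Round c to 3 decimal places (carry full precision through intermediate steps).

8.943

Write 20 = (1 − δ)μ, so δ = 1 − 20/49.864 = 0.598909…
Then the exponent is δ²μ/2 = (μ − 20)²/(2μ) = 8.942910.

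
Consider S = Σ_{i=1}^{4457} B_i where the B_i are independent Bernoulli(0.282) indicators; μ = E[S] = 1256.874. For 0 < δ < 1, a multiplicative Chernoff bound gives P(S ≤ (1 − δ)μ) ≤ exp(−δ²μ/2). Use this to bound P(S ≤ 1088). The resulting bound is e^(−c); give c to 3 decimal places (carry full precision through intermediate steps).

11.345

Write 1088 = (1 − δ)μ, so δ = 1 − 1088/1256.874 = 0.1343603…
Then the exponent is δ²μ/2 = (μ − 1088)²/(2μ) = 11.344983.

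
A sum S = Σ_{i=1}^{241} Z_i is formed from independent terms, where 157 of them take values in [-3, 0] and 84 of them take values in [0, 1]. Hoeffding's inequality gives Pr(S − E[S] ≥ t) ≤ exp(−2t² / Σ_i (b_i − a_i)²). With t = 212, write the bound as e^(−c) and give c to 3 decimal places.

60.045

Σ(b_i − a_i)² = 157·3² + 84·1² = 1497.
c = 2t² / 1497 = 2·212² / 1497 = 60.0454.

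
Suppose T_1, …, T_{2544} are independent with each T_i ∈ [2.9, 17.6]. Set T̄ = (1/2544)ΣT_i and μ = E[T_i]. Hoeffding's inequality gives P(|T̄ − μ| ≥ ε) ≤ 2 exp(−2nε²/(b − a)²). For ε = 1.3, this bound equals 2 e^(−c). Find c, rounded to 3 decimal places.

39.792

c = 2nε²/(b − a)² = 2·2544·1.3² / 14.7² = 39.7923.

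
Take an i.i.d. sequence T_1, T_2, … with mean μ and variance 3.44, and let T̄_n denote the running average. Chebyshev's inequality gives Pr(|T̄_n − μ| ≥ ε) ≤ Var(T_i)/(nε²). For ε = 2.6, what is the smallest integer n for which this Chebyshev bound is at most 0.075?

7

Require 3.44/(n·2.6²) ≤ 0.075, i.e. n ≥ 3.44/(0.075·2.6²) = 6.785.
The smallest integer n is 7.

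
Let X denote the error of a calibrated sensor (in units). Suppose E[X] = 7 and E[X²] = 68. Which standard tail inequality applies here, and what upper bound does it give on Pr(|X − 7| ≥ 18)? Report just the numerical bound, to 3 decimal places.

The first two moments determine the variance, so Chebyshev's inequality is the sharpest standard bound available.
Var(X) = E[X²] − (E[X])² = 68 − 49 = 19.
Chebyshev's inequality: Pr(|X − μ| ≥ t) ≤ Var(X)/t² = 19/324 = 0.0586.

0.059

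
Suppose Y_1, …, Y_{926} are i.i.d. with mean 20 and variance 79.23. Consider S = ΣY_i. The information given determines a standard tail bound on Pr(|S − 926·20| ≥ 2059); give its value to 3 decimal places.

With mean and variance of each term known, Chebyshev's inequality bounds the deviation of the sum (or sample mean).
Var(S) = n·Var(Y_i) = 926·79.23 = 73366.98.
Chebyshev: Pr(|S − 926·20| ≥ 2059) ≤ Var(S)/2059² = 73366.98/4239481 = 0.0173.

0.017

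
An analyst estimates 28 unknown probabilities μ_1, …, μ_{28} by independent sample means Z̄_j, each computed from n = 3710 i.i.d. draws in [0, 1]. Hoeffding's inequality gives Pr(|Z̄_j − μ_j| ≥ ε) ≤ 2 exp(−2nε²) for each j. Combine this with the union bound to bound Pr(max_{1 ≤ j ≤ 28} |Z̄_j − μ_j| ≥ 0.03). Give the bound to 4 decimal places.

0.0705

Per-experiment Hoeffding bound: 2·exp(−2·3710·0.03²) = 2·exp(−6.67800) = 0.0025166.
Union bound over 28 events: 28·0.0025166 = 0.07046.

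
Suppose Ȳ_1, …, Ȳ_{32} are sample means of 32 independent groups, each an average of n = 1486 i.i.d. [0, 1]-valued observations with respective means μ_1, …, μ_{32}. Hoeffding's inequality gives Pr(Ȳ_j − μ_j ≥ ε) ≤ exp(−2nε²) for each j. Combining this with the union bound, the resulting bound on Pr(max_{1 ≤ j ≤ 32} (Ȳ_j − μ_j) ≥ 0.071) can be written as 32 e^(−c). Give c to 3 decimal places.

Union bound over the 32 events: Pr(max_{1 ≤ j ≤ 32} (Ȳ_j − μ_j) ≥ 0.071) ≤ 32·exp(−2nε²) = 32 exp(−2·1486·0.071²).
So c = 2·1486·0.071² = 14.9819.

14.982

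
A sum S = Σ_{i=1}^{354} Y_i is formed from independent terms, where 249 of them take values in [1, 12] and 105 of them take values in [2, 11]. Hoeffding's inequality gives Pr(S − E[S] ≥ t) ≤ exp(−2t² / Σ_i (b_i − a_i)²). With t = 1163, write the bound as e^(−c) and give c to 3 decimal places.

Σ(b_i − a_i)² = 249·11² + 105·9² = 38634.
c = 2t² / 38634 = 2·1163² / 38634 = 70.0196.

70.020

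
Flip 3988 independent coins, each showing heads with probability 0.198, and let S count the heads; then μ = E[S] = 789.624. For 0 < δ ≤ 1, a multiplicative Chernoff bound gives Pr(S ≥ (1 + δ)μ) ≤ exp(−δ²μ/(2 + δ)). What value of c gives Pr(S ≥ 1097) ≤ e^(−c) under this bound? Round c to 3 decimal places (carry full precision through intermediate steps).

Write 1097 = (1 + δ)μ, so δ = 1097/789.624 − 1 = 0.3892688…
Then the exponent is δ²μ/(2 + δ) = (1097 − μ)² / (μ·(2 + δ)) = 50.078874.

50.079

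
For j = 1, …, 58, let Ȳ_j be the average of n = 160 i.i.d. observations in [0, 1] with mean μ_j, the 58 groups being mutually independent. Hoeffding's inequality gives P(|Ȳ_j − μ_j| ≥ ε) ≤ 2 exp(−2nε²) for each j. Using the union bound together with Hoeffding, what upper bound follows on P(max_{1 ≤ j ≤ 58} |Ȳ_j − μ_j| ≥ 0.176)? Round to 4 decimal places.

Per-experiment Hoeffding bound: 2·exp(−2·160·0.176²) = 2·exp(−9.91232) = 0.000099121.
Union bound over 58 events: 58·0.000099121 = 0.00575.

0.0057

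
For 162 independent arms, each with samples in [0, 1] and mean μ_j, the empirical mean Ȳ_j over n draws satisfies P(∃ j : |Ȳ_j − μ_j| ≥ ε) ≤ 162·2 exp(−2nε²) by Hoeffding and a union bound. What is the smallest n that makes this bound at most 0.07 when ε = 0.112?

Need 2·162·exp(−2nε²) ≤ 0.07, i.e. exp(−2nε²) ≤ 0.07/324.
So 2nε² ≥ ln(324/0.07) = 8.440004.
Hence n ≥ 8.440004/(2·0.112²) = 336.416.
The smallest integer n is 337.

337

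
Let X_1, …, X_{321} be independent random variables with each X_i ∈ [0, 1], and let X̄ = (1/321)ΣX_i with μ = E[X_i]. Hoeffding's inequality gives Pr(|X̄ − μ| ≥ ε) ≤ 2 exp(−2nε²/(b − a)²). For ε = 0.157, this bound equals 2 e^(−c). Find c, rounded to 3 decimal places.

15.825

c = 2nε²/(b − a)² = 2·321·0.157² / 1² = 15.8247.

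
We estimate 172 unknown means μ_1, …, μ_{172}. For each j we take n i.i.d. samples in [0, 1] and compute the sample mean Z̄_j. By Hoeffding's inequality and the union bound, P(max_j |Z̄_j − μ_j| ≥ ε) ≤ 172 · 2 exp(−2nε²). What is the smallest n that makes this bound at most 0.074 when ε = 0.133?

Need 2·172·exp(−2nε²) ≤ 0.074, i.e. exp(−2nε²) ≤ 0.074/344.
So 2nε² ≥ ln(344/0.074) = 8.444332.
Hence n ≥ 8.444332/(2·0.133²) = 238.689.
The smallest integer n is 239.

239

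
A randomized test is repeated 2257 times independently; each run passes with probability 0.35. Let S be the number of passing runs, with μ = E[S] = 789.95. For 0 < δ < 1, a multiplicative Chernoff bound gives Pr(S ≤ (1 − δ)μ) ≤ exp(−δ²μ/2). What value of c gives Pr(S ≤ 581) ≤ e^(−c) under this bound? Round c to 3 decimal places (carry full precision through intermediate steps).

27.635

Write 581 = (1 − δ)μ, so δ = 1 − 581/789.95 = 0.2645104…
Then the exponent is δ²μ/2 = (μ − 581)²/(2μ) = 27.634725.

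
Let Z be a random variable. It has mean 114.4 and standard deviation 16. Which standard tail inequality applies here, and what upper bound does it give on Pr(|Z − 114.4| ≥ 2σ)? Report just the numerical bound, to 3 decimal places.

Mean and variance are known, so Chebyshev's inequality applies.
Chebyshev: Pr(|Z − μ| ≥ t) ≤ Var(Z)/t².
Var(Z) = σ² = 16² = 256.
t = 2·16 = 32.
Bound = 256 / 1024 = 0.2500.

0.250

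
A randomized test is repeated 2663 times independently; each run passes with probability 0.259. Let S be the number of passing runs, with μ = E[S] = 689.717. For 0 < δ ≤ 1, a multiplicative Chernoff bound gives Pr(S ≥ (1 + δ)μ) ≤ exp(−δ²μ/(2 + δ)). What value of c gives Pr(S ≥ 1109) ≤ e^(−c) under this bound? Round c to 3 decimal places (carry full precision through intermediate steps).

Write 1109 = (1 + δ)μ, so δ = 1109/689.717 − 1 = 0.6079059…
Then the exponent is δ²μ/(2 + δ) = (1109 − μ)² / (μ·(2 + δ)) = 97.735349.

97.735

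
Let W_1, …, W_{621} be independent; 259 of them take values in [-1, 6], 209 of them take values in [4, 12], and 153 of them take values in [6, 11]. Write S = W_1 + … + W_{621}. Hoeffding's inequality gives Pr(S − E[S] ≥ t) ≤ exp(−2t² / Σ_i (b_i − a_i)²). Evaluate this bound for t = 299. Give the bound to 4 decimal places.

0.0025

Σ(b_i − a_i)² = 259·7² + 209·8² + 153·5² = 29892.
Exponent = 2·299² / 29892 = 5.98160.
Bound = exp(−5.98160) = 0.00252.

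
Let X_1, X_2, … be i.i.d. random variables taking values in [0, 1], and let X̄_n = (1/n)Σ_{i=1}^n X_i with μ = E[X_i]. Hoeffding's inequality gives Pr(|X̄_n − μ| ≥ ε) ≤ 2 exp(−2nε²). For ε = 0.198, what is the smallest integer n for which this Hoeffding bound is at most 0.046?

49

Require 2·exp(−2nε²) ≤ 0.046, i.e. 2nε² ≥ ln(2/0.046) = 3.772261.
So n ≥ 3.772261 / (2·0.198²) = 48.111.
The smallest integer n is 49.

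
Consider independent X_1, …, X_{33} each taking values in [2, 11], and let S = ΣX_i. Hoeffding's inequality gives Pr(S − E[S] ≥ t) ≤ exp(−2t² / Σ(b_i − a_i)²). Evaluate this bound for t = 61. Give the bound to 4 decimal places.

0.0618

Σ(b_i − a_i)² = 33·(9)² = 2673.
Exponent = 2·61²/2673 = 2.7841.
Bound = exp(−2.7841) = 0.06178.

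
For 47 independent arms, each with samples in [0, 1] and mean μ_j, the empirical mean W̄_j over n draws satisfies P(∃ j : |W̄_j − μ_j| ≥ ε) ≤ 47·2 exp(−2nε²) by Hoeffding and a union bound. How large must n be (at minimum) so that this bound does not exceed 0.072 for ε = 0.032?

3504

Need 2·47·exp(−2nε²) ≤ 0.072, i.e. exp(−2nε²) ≤ 0.072/94.
So 2nε² ≥ ln(94/0.072) = 7.174384.
Hence n ≥ 7.174384/(2·0.032²) = 3503.117.
The smallest integer n is 3504.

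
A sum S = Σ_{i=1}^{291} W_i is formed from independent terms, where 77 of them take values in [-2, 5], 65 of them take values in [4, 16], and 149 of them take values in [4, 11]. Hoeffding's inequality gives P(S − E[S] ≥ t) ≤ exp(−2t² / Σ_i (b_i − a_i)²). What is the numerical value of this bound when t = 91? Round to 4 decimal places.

0.4446

Σ(b_i − a_i)² = 77·7² + 65·12² + 149·7² = 20434.
Exponent = 2·91² / 20434 = 0.81051.
Bound = exp(−0.81051) = 0.44463.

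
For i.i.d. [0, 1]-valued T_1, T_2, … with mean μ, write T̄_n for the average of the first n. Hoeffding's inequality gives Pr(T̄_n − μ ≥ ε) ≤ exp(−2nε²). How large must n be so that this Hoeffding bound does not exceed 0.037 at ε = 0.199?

Require exp(−2nε²) ≤ 0.037, i.e. 2nε² ≥ ln(1/0.037) = 3.296837.
So n ≥ 3.296837 / (2·0.199²) = 41.626.
The smallest integer n is 42.

42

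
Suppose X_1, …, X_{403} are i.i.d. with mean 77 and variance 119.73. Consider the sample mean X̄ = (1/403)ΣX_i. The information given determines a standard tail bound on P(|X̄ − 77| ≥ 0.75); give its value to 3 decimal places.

With mean and variance of each term known, Chebyshev's inequality bounds the deviation of the sum (or sample mean).
Var(X̄) = Var(X_i)/n = 119.73/403 = 0.2971.
Chebyshev: P(|X̄ − 77| ≥ 0.75) ≤ Var(X̄)/(0.75)² = 119.73/(403·0.75²) = 0.5282.

0.528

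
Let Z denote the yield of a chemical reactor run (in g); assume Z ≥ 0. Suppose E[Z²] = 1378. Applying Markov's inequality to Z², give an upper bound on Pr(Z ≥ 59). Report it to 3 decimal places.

Since Z ≥ 0, the event {Z ≥ 59} is the same as {Z² ≥ 3481}.
Markov's inequality applied to Z² gives Pr(Z² ≥ 3481) ≤ E[Z²]/3481 = 1378/3481 = 0.3959.

0.396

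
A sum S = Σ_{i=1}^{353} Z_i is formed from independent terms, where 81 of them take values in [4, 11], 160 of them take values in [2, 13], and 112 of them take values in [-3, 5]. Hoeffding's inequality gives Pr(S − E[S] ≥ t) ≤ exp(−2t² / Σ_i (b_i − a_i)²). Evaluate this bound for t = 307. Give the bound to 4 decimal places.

Σ(b_i − a_i)² = 81·7² + 160·11² + 112·8² = 30497.
Exponent = 2·307² / 30497 = 6.18087.
Bound = exp(−6.18087) = 0.00207.

0.0021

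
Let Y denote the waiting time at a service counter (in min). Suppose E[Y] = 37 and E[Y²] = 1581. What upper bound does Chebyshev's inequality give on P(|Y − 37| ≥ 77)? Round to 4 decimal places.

Var(Y) = E[Y²] − (E[Y])² = 1581 − 1369 = 212.
Chebyshev's inequality: P(|Y − μ| ≥ t) ≤ Var(Y)/t² = 212/5929 = 0.0358.

0.0358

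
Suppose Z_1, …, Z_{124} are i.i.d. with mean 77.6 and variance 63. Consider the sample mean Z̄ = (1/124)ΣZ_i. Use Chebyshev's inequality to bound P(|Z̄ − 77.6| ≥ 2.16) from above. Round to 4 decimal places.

Var(Z̄) = Var(Z_i)/n = 63/124 = 0.50806.
Chebyshev: P(|Z̄ − 77.6| ≥ 2.16) ≤ Var(Z̄)/(2.16)² = 63/(124·2.16²) = 0.1089.

0.1089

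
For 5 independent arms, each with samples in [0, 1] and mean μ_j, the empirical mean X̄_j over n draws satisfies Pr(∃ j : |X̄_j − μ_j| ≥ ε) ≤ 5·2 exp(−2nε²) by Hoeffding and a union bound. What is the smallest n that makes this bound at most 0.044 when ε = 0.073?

Need 2·5·exp(−2nε²) ≤ 0.044, i.e. exp(−2nε²) ≤ 0.044/10.
So 2nε² ≥ ln(10/0.044) = 5.426151.
Hence n ≥ 5.426151/(2·0.073²) = 509.115.
The smallest integer n is 510.

510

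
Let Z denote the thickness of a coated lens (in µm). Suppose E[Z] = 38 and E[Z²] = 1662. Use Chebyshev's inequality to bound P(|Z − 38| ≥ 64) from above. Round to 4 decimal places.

Var(Z) = E[Z²] − (E[Z])² = 1662 − 1444 = 218.
Chebyshev's inequality: P(|Z − μ| ≥ t) ≤ Var(Z)/t² = 218/4096 = 0.0532.

0.0532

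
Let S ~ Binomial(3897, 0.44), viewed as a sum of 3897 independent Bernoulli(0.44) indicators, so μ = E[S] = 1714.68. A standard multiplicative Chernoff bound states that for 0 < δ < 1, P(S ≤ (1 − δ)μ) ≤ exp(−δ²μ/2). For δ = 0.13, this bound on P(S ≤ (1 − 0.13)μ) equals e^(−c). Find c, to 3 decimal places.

c = δ²μ/2 = 0.13²·1714.68/2 = 14.4890.

14.489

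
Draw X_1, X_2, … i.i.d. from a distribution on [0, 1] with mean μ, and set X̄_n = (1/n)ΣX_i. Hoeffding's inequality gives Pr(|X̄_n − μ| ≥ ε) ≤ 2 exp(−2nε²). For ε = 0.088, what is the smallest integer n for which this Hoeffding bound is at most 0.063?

224

Require 2·exp(−2nε²) ≤ 0.063, i.e. 2nε² ≥ ln(2/0.063) = 3.457768.
So n ≥ 3.457768 / (2·0.088²) = 223.255.
The smallest integer n is 224.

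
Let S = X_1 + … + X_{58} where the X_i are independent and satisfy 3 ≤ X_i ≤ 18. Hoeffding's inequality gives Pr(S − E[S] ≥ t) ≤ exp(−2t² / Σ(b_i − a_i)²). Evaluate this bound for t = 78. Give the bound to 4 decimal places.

Σ(b_i − a_i)² = 58·(15)² = 13050.
Exponent = 2·78²/13050 = 0.9324.
Bound = exp(−0.9324) = 0.39360.

0.3936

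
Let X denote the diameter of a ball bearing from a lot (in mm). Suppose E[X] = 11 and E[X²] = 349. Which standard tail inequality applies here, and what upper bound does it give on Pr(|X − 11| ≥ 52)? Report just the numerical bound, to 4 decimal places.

0.0843

The first two moments determine the variance, so Chebyshev's inequality is the sharpest standard bound available.
Var(X) = E[X²] − (E[X])² = 349 − 121 = 228.
Chebyshev's inequality: Pr(|X − μ| ≥ t) ≤ Var(X)/t² = 228/2704 = 0.0843.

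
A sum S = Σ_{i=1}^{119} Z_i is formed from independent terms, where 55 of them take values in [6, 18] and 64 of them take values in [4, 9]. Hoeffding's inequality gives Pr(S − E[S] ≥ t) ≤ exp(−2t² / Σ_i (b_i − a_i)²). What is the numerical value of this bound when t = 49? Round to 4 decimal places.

Σ(b_i − a_i)² = 55·12² + 64·5² = 9520.
Exponent = 2·49² / 9520 = 0.50441.
Bound = exp(−0.50441) = 0.60386.

0.6039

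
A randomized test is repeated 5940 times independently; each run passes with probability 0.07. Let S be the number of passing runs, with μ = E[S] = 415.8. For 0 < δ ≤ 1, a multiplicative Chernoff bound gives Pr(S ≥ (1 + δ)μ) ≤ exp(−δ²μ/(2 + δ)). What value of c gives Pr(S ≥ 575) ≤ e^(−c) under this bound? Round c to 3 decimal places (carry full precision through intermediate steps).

Write 575 = (1 + δ)μ, so δ = 575/415.8 − 1 = 0.3828764…
Then the exponent is δ²μ/(2 + δ) = (575 − μ)² / (μ·(2 + δ)) = 25.579976.

25.580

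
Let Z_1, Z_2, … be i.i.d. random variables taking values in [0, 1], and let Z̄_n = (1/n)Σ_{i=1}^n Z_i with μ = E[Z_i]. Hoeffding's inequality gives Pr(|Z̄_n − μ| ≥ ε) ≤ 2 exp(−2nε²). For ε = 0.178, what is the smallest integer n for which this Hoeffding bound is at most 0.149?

Require 2·exp(−2nε²) ≤ 0.149, i.e. 2nε² ≥ ln(2/0.149) = 2.596956.
So n ≥ 2.596956 / (2·0.178²) = 40.982.
The smallest integer n is 41.

41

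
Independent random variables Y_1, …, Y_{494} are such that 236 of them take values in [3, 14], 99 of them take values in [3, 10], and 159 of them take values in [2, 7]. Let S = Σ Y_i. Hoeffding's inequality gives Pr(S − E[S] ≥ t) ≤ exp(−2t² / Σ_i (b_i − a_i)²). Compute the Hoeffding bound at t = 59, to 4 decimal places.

0.8301

Σ(b_i − a_i)² = 236·11² + 99·7² + 159·5² = 37382.
Exponent = 2·59² / 37382 = 0.18624.
Bound = exp(−0.18624) = 0.83007.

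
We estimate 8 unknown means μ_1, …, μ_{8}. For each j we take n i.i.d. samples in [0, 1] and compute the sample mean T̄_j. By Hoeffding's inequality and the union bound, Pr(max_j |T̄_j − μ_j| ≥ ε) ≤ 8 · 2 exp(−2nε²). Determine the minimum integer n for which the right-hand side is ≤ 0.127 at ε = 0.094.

274

Need 2·8·exp(−2nε²) ≤ 0.127, i.e. exp(−2nε²) ≤ 0.127/16.
So 2nε² ≥ ln(16/0.127) = 4.836157.
Hence n ≥ 4.836157/(2·0.094²) = 273.662.
The smallest integer n is 274.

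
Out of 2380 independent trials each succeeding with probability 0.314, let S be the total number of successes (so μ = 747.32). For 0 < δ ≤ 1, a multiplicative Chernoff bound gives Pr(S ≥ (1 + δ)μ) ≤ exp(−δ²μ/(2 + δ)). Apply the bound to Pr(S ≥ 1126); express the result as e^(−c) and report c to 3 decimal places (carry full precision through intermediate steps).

76.548

Write 1126 = (1 + δ)μ, so δ = 1126/747.32 − 1 = 0.5067173…
Then the exponent is δ²μ/(2 + δ) = (1126 − μ)² / (μ·(2 + δ)) = 76.547809.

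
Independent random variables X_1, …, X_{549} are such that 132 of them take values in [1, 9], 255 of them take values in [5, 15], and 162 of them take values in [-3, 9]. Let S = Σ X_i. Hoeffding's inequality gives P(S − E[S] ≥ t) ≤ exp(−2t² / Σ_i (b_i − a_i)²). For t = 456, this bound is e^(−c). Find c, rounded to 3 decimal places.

Σ(b_i − a_i)² = 132·8² + 255·10² + 162·12² = 57276.
c = 2t² / 57276 = 2·456² / 57276 = 7.2608.

7.261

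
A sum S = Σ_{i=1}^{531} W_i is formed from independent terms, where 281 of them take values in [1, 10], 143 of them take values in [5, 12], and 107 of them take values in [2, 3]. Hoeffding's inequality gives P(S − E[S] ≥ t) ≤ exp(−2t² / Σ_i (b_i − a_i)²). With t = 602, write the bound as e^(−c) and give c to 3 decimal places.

Σ(b_i − a_i)² = 281·9² + 143·7² + 107·1² = 29875.
c = 2t² / 29875 = 2·602² / 29875 = 24.2614.

24.261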